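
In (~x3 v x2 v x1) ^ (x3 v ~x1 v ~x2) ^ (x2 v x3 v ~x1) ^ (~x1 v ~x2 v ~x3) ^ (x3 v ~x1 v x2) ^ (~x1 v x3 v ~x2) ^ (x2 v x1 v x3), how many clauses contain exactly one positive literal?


A definite clause has exactly one positive literal.
Clause 1: 2 positive -> not definite
Clause 2: 1 positive -> definite
Clause 3: 2 positive -> not definite
Clause 4: 0 positive -> not definite
Clause 5: 2 positive -> not definite
Clause 6: 1 positive -> definite
Clause 7: 3 positive -> not definite
Definite clause count = 2.

2


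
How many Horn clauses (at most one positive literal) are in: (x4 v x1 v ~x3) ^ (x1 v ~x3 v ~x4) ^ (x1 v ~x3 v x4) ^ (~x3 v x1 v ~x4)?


A Horn clause has at most one positive literal.
Clause 1: 2 positive lit(s) -> not Horn
Clause 2: 1 positive lit(s) -> Horn
Clause 3: 2 positive lit(s) -> not Horn
Clause 4: 1 positive lit(s) -> Horn
Total Horn clauses = 2.

2


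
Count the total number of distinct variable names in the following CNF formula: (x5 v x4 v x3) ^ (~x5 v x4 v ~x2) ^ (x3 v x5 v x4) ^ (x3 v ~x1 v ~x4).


Identify each distinct variable in the formula.
Variables found: x1, x2, x3, x4, x5.
Total distinct variables = 5.

5


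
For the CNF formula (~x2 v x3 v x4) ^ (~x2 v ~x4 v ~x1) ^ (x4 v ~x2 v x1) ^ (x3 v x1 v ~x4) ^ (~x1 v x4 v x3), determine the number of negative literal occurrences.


Scan each clause for negated literals.
Clause 1: 1 negative; Clause 2: 3 negative; Clause 3: 1 negative; Clause 4: 1 negative; Clause 5: 1 negative.
Total negative literal occurrences = 7.

7


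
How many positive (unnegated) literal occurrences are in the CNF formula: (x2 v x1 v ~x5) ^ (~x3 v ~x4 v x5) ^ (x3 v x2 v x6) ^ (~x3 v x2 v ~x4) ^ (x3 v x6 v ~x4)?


Scan each clause for unnegated literals.
Clause 1: 2 positive; Clause 2: 1 positive; Clause 3: 3 positive; Clause 4: 1 positive; Clause 5: 2 positive.
Total positive literal occurrences = 9.

9


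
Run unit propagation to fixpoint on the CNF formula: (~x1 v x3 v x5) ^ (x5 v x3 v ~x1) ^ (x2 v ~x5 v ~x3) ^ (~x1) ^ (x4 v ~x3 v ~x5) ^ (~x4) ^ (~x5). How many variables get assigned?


Unit propagation repeatedly assigns the literal in any unit clause, then simplifies.
Assignments in order: x1 = F, x4 = F, x5 = F.
No further unit clauses remain.
Total variables assigned = 3.

3


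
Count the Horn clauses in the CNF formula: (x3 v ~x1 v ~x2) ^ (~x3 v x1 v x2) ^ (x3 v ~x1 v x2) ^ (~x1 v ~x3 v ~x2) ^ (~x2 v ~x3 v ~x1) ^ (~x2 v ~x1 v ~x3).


A Horn clause has at most one positive literal.
Clause 1: 1 positive lit(s) -> Horn
Clause 2: 2 positive lit(s) -> not Horn
Clause 3: 2 positive lit(s) -> not Horn
Clause 4: 0 positive lit(s) -> Horn
Clause 5: 0 positive lit(s) -> Horn
Clause 6: 0 positive lit(s) -> Horn
Total Horn clauses = 4.

4


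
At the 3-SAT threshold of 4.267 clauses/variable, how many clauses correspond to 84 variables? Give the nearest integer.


The 3-SAT phase transition occurs at approximately 4.267 clauses per variable.
m = 4.267 * 84 = 358.428.
Rounded to nearest integer: 358.

358


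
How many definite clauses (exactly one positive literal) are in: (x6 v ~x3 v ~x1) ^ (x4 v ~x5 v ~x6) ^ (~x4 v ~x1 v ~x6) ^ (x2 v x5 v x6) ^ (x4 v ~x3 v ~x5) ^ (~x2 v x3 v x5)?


A definite clause has exactly one positive literal.
Clause 1: 1 positive -> definite
Clause 2: 1 positive -> definite
Clause 3: 0 positive -> not definite
Clause 4: 3 positive -> not definite
Clause 5: 1 positive -> definite
Clause 6: 2 positive -> not definite
Definite clause count = 3.

3


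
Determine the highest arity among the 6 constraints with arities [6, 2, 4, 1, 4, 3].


The arities are: 6, 2, 4, 1, 4, 3.
Scan for the maximum value.
Maximum arity = 6.

6


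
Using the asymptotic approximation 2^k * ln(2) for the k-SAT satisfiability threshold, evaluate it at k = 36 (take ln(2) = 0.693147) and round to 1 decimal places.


Using the asymptotic formula: threshold ~ 2^k * ln(2).
2^36 = 68719476736.
68719476736 * 0.693147 = 47632699141.1.

47632699141.1


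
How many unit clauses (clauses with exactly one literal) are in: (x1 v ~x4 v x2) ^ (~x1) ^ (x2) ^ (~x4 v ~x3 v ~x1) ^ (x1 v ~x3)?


A unit clause contains exactly one literal.
Unit clauses found: (~x1), (x2).
Count = 2.

2


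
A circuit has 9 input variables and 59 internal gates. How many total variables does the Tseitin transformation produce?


The Tseitin transformation introduces one auxiliary variable per gate.
Total variables = inputs + gates = 9 + 59 = 68.

68


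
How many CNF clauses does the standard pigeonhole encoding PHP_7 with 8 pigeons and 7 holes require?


The PHP encoding has two parts:
1) At-least-one-hole clauses: 8 (one per pigeon, each with 7 literals).
2) At-most-one-pigeon-per-hole clauses: 7 holes * C(8,2) = 7 * 28 = 196.
Total clauses = 8 + 196 = 204.

204


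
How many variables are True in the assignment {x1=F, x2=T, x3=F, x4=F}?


The weight is the number of variables assigned True.
True variables: x2.
Weight = 1.

1


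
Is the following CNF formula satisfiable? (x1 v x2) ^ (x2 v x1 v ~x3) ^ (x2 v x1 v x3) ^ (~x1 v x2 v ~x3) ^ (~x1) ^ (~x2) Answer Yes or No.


Check all 8 possible truth assignments.
Number of satisfying assignments found: 0.
The formula is unsatisfiable.

No


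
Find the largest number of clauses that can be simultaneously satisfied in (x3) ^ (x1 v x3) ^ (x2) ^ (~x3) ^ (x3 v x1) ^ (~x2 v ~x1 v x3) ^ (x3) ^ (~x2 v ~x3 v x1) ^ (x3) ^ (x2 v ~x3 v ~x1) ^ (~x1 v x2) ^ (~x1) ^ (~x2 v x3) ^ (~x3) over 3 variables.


Enumerate all 8 truth assignments.
For each, count how many of the 14 clauses are satisfied.
The formula is not fully satisfiable, so the maximum is below 14.
Maximum simultaneously satisfiable clauses = 11.

11


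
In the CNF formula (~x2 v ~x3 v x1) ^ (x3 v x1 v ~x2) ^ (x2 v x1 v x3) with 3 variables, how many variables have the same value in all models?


Find all satisfying assignments: 5 model(s).
Check which variables have the same value in every model.
No variable is fixed across all models.
Backbone size = 0.

0


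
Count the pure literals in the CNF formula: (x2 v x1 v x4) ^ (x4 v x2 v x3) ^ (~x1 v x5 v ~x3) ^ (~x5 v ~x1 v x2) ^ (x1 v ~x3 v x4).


A pure literal appears in only one polarity across all clauses.
Pure literals: x2 (positive only), x4 (positive only).
Count = 2.

2


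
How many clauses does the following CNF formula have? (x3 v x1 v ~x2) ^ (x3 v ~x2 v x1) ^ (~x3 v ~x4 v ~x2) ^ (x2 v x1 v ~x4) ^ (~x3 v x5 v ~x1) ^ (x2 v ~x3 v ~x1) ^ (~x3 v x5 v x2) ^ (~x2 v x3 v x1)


Each group enclosed in parentheses joined by ^ is one clause.
Counting the conjuncts: 8 clauses.

8


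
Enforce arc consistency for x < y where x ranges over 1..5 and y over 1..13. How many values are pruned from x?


For the constraint x < y, x needs a supporting value in y's domain.
x can be at most 12 (one less than y's maximum).
Valid x values from domain: 5 out of 5.
Pruned = 5 - 5 = 0.

0


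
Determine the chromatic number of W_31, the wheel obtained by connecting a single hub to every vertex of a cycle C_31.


W_31 consists of the cycle C_31 together with a hub vertex adjacent to every cycle vertex.
The cycle C_31 needs 3 colors (odd cycle -> 3).
The hub is adjacent to every cycle vertex, so it must receive a new color distinct from all of them.
Chromatic number = 3 + 1 = 4.

4


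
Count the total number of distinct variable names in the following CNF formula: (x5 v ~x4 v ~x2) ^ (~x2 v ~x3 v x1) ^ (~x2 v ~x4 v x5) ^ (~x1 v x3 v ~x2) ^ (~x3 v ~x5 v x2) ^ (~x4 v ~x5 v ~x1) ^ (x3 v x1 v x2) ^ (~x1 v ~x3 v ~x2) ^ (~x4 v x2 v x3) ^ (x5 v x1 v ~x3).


Identify each distinct variable in the formula.
Variables found: x1, x2, x3, x4, x5.
Total distinct variables = 5.

5


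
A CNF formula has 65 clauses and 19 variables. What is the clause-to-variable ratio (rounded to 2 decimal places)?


Clause-to-variable ratio = clauses / variables.
65 / 19 = 3.42.

3.42


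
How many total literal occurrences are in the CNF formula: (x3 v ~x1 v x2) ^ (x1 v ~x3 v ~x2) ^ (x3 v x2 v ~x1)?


Clause lengths: 3, 3, 3.
Sum = 3 + 3 + 3 = 9.

9


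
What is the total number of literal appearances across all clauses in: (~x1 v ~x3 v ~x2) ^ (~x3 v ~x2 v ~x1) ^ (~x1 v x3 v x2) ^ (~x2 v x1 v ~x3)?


Clause lengths: 3, 3, 3, 3.
Sum = 3 + 3 + 3 + 3 = 12.

12


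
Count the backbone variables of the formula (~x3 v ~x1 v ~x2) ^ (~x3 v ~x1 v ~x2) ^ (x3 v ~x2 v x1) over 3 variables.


Find all satisfying assignments: 6 model(s).
Check which variables have the same value in every model.
No variable is fixed across all models.
Backbone size = 0.

0


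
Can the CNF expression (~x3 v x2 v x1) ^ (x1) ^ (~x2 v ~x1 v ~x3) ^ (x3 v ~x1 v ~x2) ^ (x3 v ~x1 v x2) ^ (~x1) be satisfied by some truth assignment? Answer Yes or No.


Check all 8 possible truth assignments.
Number of satisfying assignments found: 0.
The formula is unsatisfiable.

No


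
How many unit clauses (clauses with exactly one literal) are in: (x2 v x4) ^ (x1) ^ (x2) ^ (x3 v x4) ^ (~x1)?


A unit clause contains exactly one literal.
Unit clauses found: (x1), (x2), (~x1).
Count = 3.

3


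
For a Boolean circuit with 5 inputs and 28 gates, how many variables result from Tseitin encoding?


The Tseitin transformation introduces one auxiliary variable per gate.
Total variables = inputs + gates = 5 + 28 = 33.

33


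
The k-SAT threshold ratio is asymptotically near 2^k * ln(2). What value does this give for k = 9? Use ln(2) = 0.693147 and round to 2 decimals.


Using the asymptotic formula: threshold ~ 2^k * ln(2).
2^9 = 512.
512 * 0.693147 = 354.89.

354.89


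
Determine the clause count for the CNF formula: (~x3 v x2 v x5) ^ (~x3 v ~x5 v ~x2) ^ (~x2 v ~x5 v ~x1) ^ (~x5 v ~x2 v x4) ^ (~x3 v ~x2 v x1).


Each group enclosed in parentheses joined by ^ is one clause.
Counting the conjuncts: 5 clauses.

5


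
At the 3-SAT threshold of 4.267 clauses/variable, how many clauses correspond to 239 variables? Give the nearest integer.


The 3-SAT phase transition occurs at approximately 4.267 clauses per variable.
m = 4.267 * 239 = 1019.813.
Rounded to nearest integer: 1020.

1020


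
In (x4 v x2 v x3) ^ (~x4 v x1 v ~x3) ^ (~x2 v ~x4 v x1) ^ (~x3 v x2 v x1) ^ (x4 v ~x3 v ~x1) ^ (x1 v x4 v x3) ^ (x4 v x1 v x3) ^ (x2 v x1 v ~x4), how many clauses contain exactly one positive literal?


A definite clause has exactly one positive literal.
Clause 1: 3 positive -> not definite
Clause 2: 1 positive -> definite
Clause 3: 1 positive -> definite
Clause 4: 2 positive -> not definite
Clause 5: 1 positive -> definite
Clause 6: 3 positive -> not definite
Clause 7: 3 positive -> not definite
Clause 8: 2 positive -> not definite
Definite clause count = 3.

3


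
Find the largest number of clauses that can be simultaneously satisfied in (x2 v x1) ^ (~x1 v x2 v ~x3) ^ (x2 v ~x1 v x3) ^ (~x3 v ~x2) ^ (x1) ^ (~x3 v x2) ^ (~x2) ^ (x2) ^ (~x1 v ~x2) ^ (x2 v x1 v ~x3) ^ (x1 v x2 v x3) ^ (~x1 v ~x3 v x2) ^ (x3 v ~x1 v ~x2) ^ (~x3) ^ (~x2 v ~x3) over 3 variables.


Enumerate all 8 truth assignments.
For each, count how many of the 15 clauses are satisfied.
The formula is not fully satisfiable, so the maximum is below 15.
Maximum simultaneously satisfiable clauses = 13.

13


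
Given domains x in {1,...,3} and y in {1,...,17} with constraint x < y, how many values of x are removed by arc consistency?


For the constraint x < y, x needs a supporting value in y's domain.
x can be at most 16 (one less than y's maximum).
Valid x values from domain: 3 out of 3.
Pruned = 3 - 3 = 0.

0


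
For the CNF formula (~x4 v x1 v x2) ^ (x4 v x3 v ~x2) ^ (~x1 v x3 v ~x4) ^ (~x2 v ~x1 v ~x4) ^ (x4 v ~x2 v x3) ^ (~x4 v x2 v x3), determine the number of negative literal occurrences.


Scan each clause for negated literals.
Clause 1: 1 negative; Clause 2: 1 negative; Clause 3: 2 negative; Clause 4: 3 negative; Clause 5: 1 negative; Clause 6: 1 negative.
Total negative literal occurrences = 9.

9


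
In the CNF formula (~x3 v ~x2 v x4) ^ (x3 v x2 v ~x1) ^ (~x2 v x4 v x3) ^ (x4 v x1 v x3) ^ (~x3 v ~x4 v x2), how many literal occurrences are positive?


Scan each clause for unnegated literals.
Clause 1: 1 positive; Clause 2: 2 positive; Clause 3: 2 positive; Clause 4: 3 positive; Clause 5: 1 positive.
Total positive literal occurrences = 9.

9


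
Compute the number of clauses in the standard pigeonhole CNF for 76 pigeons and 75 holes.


The PHP encoding has two parts:
1) At-least-one-hole clauses: 76 (one per pigeon, each with 75 literals).
2) At-most-one-pigeon-per-hole clauses: 75 holes * C(76,2) = 75 * 2850 = 213750.
Total clauses = 76 + 213750 = 213826.

213826


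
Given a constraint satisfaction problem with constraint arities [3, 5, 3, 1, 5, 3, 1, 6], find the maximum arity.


The arities are: 3, 5, 3, 1, 5, 3, 1, 6.
Scan for the maximum value.
Maximum arity = 6.

6


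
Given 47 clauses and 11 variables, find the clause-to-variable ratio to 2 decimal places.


Clause-to-variable ratio = clauses / variables.
47 / 11 = 4.27.

4.27


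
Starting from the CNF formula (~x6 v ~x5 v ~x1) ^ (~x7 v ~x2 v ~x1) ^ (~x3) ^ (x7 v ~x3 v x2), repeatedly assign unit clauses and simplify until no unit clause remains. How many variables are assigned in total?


Unit propagation repeatedly assigns the literal in any unit clause, then simplifies.
Assignments in order: x3 = F.
No further unit clauses remain.
Total variables assigned = 1.

1


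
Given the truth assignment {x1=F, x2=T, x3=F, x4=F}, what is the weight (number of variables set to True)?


The weight is the number of variables assigned True.
True variables: x2.
Weight = 1.

1


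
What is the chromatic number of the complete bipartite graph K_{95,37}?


K_{95,37} is bipartite by definition: the two parts are independent sets, with every edge crossing between them.
Color all vertices in one part with color 1 and all vertices in the other part with color 2.
Since the graph has at least one edge, one color does not suffice.
Chromatic number = 2.

2


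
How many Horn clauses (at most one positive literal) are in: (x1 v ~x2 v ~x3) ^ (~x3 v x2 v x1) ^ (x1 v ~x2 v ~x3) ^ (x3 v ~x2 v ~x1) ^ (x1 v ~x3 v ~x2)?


A Horn clause has at most one positive literal.
Clause 1: 1 positive lit(s) -> Horn
Clause 2: 2 positive lit(s) -> not Horn
Clause 3: 1 positive lit(s) -> Horn
Clause 4: 1 positive lit(s) -> Horn
Clause 5: 1 positive lit(s) -> Horn
Total Horn clauses = 4.

4


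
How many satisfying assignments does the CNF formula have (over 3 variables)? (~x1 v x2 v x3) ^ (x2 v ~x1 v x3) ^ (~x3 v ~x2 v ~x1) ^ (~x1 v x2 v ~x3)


Enumerate all 8 truth assignments over 3 variables.
Test each against every clause.
Satisfying assignments found: 5.

5


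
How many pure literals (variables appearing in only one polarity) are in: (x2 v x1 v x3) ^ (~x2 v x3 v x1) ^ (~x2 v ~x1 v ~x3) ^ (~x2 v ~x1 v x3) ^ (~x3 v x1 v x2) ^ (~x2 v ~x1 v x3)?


A pure literal appears in only one polarity across all clauses.
No pure literals found.
Count = 0.

0


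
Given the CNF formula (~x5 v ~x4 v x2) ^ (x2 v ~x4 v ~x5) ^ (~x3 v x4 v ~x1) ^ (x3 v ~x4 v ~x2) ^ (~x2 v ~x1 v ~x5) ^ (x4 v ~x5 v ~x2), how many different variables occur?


Identify each distinct variable in the formula.
Variables found: x1, x2, x3, x4, x5.
Total distinct variables = 5.

5


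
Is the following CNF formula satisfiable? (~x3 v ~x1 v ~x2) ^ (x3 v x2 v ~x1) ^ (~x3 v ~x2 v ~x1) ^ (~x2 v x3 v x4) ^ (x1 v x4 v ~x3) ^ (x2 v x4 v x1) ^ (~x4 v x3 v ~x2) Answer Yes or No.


Check all 16 possible truth assignments.
Number of satisfying assignments found: 5.
The formula is satisfiable.

Yes


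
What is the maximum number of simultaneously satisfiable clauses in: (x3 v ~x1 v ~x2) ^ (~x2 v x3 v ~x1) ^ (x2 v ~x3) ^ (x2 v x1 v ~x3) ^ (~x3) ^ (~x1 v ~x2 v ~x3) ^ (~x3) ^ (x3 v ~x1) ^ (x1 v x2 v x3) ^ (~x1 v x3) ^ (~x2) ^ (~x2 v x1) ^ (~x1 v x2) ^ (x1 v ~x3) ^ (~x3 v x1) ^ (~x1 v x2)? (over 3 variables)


Enumerate all 8 truth assignments.
For each, count how many of the 16 clauses are satisfied.
The formula is not fully satisfiable, so the maximum is below 16.
Maximum simultaneously satisfiable clauses = 15.

15


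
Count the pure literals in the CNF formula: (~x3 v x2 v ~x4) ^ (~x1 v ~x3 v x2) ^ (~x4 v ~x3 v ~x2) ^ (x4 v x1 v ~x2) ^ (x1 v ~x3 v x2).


A pure literal appears in only one polarity across all clauses.
Pure literals: x3 (negative only).
Count = 1.

1


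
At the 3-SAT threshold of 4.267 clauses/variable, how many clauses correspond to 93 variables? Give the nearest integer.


The 3-SAT phase transition occurs at approximately 4.267 clauses per variable.
m = 4.267 * 93 = 396.831.
Rounded to nearest integer: 397.

397


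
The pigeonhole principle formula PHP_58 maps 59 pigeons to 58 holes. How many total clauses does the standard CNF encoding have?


The PHP encoding has two parts:
1) At-least-one-hole clauses: 59 (one per pigeon, each with 58 literals).
2) At-most-one-pigeon-per-hole clauses: 58 holes * C(59,2) = 58 * 1711 = 99238.
Total clauses = 59 + 99238 = 99297.

99297


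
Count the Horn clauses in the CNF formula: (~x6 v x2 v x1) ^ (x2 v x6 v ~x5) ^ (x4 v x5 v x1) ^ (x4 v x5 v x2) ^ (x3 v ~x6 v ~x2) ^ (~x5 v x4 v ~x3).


A Horn clause has at most one positive literal.
Clause 1: 2 positive lit(s) -> not Horn
Clause 2: 2 positive lit(s) -> not Horn
Clause 3: 3 positive lit(s) -> not Horn
Clause 4: 3 positive lit(s) -> not Horn
Clause 5: 1 positive lit(s) -> Horn
Clause 6: 1 positive lit(s) -> Horn
Total Horn clauses = 2.

2


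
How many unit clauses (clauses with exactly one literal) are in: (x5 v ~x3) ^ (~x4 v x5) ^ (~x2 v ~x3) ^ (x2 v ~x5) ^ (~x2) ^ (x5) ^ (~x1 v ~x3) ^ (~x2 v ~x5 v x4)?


A unit clause contains exactly one literal.
Unit clauses found: (~x2), (x5).
Count = 2.

2


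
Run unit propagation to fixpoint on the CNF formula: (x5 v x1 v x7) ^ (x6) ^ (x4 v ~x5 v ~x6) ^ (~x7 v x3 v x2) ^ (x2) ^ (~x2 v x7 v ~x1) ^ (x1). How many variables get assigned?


Unit propagation repeatedly assigns the literal in any unit clause, then simplifies.
Assignments in order: x6 = T, x2 = T, x1 = T, x7 = T.
No further unit clauses remain.
Total variables assigned = 4.

4


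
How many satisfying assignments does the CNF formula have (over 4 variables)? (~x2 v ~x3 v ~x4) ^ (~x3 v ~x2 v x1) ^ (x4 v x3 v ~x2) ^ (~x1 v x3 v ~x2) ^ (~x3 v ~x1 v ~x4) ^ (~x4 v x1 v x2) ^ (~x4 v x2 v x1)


Enumerate all 16 truth assignments over 4 variables.
Test each against every clause.
Satisfying assignments found: 7.

7


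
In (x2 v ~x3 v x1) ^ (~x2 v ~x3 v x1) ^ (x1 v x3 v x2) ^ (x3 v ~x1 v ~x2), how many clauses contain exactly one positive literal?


A definite clause has exactly one positive literal.
Clause 1: 2 positive -> not definite
Clause 2: 1 positive -> definite
Clause 3: 3 positive -> not definite
Clause 4: 1 positive -> definite
Definite clause count = 2.

2


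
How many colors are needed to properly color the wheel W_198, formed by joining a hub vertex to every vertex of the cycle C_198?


W_198 consists of the cycle C_198 together with a hub vertex adjacent to every cycle vertex.
The cycle C_198 needs 2 colors (even cycle -> 2).
The hub is adjacent to every cycle vertex, so it must receive a new color distinct from all of them.
Chromatic number = 2 + 1 = 3.

3


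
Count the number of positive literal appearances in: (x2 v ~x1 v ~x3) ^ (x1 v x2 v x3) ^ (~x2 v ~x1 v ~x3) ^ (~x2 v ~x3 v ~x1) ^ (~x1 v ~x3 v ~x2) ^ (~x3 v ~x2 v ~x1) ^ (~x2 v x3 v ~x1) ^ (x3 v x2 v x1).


Scan each clause for unnegated literals.
Clause 1: 1 positive; Clause 2: 3 positive; Clause 3: 0 positive; Clause 4: 0 positive; Clause 5: 0 positive; Clause 6: 0 positive; Clause 7: 1 positive; Clause 8: 3 positive.
Total positive literal occurrences = 8.

8


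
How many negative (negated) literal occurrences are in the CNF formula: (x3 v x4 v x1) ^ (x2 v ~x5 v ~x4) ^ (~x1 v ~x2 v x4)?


Scan each clause for negated literals.
Clause 1: 0 negative; Clause 2: 2 negative; Clause 3: 2 negative.
Total negative literal occurrences = 4.

4


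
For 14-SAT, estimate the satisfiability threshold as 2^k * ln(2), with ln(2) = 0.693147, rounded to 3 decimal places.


Using the asymptotic formula: threshold ~ 2^k * ln(2).
2^14 = 16384.
16384 * 0.693147 = 11356.52.

11356.52


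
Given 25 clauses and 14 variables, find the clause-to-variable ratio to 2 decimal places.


Clause-to-variable ratio = clauses / variables.
25 / 14 = 1.79.

1.79


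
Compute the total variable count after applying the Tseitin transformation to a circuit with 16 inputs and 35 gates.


The Tseitin transformation introduces one auxiliary variable per gate.
Total variables = inputs + gates = 16 + 35 = 51.

51


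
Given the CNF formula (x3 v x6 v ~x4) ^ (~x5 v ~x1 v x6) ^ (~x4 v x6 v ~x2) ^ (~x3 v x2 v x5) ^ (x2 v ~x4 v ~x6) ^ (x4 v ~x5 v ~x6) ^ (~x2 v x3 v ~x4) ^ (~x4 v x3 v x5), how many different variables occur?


Identify each distinct variable in the formula.
Variables found: x1, x2, x3, x4, x5, x6.
Total distinct variables = 6.

6


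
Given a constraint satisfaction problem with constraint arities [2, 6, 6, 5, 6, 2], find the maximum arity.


The arities are: 2, 6, 6, 5, 6, 2.
Scan for the maximum value.
Maximum arity = 6.

6


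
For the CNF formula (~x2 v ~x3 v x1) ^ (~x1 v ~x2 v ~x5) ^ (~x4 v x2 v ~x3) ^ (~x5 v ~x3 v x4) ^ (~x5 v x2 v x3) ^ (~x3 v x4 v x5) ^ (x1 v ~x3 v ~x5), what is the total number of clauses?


Each group enclosed in parentheses joined by ^ is one clause.
Counting the conjuncts: 7 clauses.

7


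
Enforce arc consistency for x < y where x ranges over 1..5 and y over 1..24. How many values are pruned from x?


For the constraint x < y, x needs a supporting value in y's domain.
x can be at most 23 (one less than y's maximum).
Valid x values from domain: 5 out of 5.
Pruned = 5 - 5 = 0.

0


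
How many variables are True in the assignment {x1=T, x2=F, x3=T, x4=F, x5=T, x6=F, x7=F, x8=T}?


The weight is the number of variables assigned True.
True variables: x1, x3, x5, x8.
Weight = 4.

4


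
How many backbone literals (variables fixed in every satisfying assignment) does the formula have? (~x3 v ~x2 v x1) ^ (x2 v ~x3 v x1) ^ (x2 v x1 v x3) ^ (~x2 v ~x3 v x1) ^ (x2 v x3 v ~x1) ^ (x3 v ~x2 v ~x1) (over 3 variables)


Find all satisfying assignments: 3 model(s).
Check which variables have the same value in every model.
No variable is fixed across all models.
Backbone size = 0.

0


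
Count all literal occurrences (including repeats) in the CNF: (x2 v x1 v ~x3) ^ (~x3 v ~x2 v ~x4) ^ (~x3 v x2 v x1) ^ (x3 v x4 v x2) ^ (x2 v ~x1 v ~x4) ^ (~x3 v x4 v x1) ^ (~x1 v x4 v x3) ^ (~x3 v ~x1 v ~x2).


Clause lengths: 3, 3, 3, 3, 3, 3, 3, 3.
Sum = 3 + 3 + 3 + 3 + 3 + 3 + 3 + 3 = 24.

24


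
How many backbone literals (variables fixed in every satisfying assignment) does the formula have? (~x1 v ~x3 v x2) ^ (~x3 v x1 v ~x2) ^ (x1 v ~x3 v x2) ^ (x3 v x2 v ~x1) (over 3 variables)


Find all satisfying assignments: 4 model(s).
Check which variables have the same value in every model.
No variable is fixed across all models.
Backbone size = 0.

0


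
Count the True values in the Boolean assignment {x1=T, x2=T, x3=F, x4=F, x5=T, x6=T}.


The weight is the number of variables assigned True.
True variables: x1, x2, x5, x6.
Weight = 4.

4


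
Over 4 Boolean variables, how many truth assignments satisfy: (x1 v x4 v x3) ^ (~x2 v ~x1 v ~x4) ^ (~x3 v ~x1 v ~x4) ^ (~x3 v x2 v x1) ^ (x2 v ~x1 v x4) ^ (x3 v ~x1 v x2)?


Enumerate all 16 truth assignments over 4 variables.
Test each against every clause.
Satisfying assignments found: 6.

6


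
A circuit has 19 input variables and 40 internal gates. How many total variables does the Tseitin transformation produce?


The Tseitin transformation introduces one auxiliary variable per gate.
Total variables = inputs + gates = 19 + 40 = 59.

59


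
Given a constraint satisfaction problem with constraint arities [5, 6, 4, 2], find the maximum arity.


The arities are: 5, 6, 4, 2.
Scan for the maximum value.
Maximum arity = 6.

6


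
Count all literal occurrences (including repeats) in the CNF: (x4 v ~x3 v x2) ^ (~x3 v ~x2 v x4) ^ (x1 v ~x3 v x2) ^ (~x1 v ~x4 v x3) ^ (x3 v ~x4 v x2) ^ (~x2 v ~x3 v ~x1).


Clause lengths: 3, 3, 3, 3, 3, 3.
Sum = 3 + 3 + 3 + 3 + 3 + 3 = 18.

18


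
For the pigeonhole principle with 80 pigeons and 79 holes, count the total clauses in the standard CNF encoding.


The PHP encoding has two parts:
1) At-least-one-hole clauses: 80 (one per pigeon, each with 79 literals).
2) At-most-one-pigeon-per-hole clauses: 79 holes * C(80,2) = 79 * 3160 = 249640.
Total clauses = 80 + 249640 = 249720.

249720


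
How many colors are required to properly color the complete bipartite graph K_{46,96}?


K_{46,96} is bipartite by definition: the two parts are independent sets, with every edge crossing between them.
Color all vertices in one part with color 1 and all vertices in the other part with color 2.
Since the graph has at least one edge, one color does not suffice.
Chromatic number = 2.

2


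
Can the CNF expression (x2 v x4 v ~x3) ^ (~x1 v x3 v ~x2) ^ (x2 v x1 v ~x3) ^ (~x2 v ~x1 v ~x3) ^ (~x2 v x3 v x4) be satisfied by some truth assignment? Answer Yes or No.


Check all 16 possible truth assignments.
Number of satisfying assignments found: 8.
The formula is satisfiable.

Yes


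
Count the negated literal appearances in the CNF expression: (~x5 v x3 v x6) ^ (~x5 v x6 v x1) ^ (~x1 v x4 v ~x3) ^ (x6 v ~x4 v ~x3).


Scan each clause for negated literals.
Clause 1: 1 negative; Clause 2: 1 negative; Clause 3: 2 negative; Clause 4: 2 negative.
Total negative literal occurrences = 6.

6


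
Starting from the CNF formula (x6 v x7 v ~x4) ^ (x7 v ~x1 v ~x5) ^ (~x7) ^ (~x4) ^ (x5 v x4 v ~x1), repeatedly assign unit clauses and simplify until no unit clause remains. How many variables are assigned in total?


Unit propagation repeatedly assigns the literal in any unit clause, then simplifies.
Assignments in order: x7 = F, x4 = F.
No further unit clauses remain.
Total variables assigned = 2.

2


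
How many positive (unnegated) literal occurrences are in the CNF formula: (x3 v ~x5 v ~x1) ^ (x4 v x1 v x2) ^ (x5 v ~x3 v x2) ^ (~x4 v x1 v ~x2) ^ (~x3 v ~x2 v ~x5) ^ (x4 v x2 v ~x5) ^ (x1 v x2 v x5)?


Scan each clause for unnegated literals.
Clause 1: 1 positive; Clause 2: 3 positive; Clause 3: 2 positive; Clause 4: 1 positive; Clause 5: 0 positive; Clause 6: 2 positive; Clause 7: 3 positive.
Total positive literal occurrences = 12.

12


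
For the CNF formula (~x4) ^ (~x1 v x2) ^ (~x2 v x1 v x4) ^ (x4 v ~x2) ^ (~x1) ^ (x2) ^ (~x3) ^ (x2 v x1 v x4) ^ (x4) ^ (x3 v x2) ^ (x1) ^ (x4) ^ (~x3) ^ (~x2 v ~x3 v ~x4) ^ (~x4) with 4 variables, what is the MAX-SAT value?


Enumerate all 16 truth assignments.
For each, count how many of the 15 clauses are satisfied.
The formula is not fully satisfiable, so the maximum is below 15.
Maximum simultaneously satisfiable clauses = 12.

12


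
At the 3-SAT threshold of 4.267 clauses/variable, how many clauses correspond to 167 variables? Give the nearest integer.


The 3-SAT phase transition occurs at approximately 4.267 clauses per variable.
m = 4.267 * 167 = 712.589.
Rounded to nearest integer: 713.

713


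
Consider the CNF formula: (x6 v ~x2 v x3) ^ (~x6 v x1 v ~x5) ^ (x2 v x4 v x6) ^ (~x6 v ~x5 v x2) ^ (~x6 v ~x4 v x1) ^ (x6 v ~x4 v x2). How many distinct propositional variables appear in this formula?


Identify each distinct variable in the formula.
Variables found: x1, x2, x3, x4, x5, x6.
Total distinct variables = 6.

6


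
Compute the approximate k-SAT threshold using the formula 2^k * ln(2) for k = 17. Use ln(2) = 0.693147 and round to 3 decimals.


Using the asymptotic formula: threshold ~ 2^k * ln(2).
2^17 = 131072.
131072 * 0.693147 = 90852.164.

90852.164


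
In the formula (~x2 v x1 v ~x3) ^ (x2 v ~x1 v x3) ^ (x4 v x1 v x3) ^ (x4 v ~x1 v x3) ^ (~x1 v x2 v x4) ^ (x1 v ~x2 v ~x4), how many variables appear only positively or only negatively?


A pure literal appears in only one polarity across all clauses.
No pure literals found.
Count = 0.

0


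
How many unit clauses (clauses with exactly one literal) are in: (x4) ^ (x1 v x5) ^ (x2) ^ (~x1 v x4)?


A unit clause contains exactly one literal.
Unit clauses found: (x4), (x2).
Count = 2.

2


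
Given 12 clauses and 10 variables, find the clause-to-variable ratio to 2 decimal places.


Clause-to-variable ratio = clauses / variables.
12 / 10 = 1.2.

1.2


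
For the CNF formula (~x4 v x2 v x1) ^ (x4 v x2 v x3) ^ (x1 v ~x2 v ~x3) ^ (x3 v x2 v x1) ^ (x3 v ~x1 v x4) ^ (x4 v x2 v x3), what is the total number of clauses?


Each group enclosed in parentheses joined by ^ is one clause.
Counting the conjuncts: 6 clauses.

6


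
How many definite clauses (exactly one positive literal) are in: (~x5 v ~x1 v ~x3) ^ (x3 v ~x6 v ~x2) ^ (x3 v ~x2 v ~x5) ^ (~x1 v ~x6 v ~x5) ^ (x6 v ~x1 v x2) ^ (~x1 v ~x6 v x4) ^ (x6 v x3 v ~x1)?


A definite clause has exactly one positive literal.
Clause 1: 0 positive -> not definite
Clause 2: 1 positive -> definite
Clause 3: 1 positive -> definite
Clause 4: 0 positive -> not definite
Clause 5: 2 positive -> not definite
Clause 6: 1 positive -> definite
Clause 7: 2 positive -> not definite
Definite clause count = 3.

3


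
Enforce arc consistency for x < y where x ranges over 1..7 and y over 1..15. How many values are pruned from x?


For the constraint x < y, x needs a supporting value in y's domain.
x can be at most 14 (one less than y's maximum).
Valid x values from domain: 7 out of 7.
Pruned = 7 - 7 = 0.

0


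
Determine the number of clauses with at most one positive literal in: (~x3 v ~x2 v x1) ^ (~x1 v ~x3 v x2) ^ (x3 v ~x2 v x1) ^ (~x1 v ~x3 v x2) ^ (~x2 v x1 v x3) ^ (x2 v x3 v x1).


A Horn clause has at most one positive literal.
Clause 1: 1 positive lit(s) -> Horn
Clause 2: 1 positive lit(s) -> Horn
Clause 3: 2 positive lit(s) -> not Horn
Clause 4: 1 positive lit(s) -> Horn
Clause 5: 2 positive lit(s) -> not Horn
Clause 6: 3 positive lit(s) -> not Horn
Total Horn clauses = 3.

3


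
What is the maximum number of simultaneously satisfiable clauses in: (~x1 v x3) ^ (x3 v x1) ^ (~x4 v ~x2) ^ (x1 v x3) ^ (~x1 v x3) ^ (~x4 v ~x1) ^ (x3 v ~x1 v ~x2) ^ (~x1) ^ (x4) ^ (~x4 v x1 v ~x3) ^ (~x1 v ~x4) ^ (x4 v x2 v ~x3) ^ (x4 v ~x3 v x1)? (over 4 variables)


Enumerate all 16 truth assignments.
For each, count how many of the 13 clauses are satisfied.
The formula is not fully satisfiable, so the maximum is below 13.
Maximum simultaneously satisfiable clauses = 12.

12


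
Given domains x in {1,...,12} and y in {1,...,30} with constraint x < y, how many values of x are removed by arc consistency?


For the constraint x < y, x needs a supporting value in y's domain.
x can be at most 29 (one less than y's maximum).
Valid x values from domain: 12 out of 12.
Pruned = 12 - 12 = 0.

0


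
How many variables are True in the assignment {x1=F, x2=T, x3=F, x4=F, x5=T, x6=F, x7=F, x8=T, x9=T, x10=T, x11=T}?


The weight is the number of variables assigned True.
True variables: x2, x5, x8, x9, x10, x11.
Weight = 6.

6


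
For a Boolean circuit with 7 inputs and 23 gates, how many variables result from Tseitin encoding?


The Tseitin transformation introduces one auxiliary variable per gate.
Total variables = inputs + gates = 7 + 23 = 30.

30


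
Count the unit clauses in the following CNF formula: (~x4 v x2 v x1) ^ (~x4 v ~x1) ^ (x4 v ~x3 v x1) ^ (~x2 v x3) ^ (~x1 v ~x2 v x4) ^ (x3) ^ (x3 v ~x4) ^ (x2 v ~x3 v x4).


A unit clause contains exactly one literal.
Unit clauses found: (x3).
Count = 1.

1


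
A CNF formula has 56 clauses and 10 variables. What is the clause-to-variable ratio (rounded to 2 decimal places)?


Clause-to-variable ratio = clauses / variables.
56 / 10 = 5.6.

5.6


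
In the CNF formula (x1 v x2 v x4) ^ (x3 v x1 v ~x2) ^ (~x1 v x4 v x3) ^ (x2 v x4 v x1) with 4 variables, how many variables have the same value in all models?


Find all satisfying assignments: 10 model(s).
Check which variables have the same value in every model.
No variable is fixed across all models.
Backbone size = 0.

0


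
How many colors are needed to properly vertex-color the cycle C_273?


An odd cycle cannot be 2-colored: alternating two colors around the cycle returns to the start with a conflict.
Since 273 is odd, three colors are required (and three suffice).
Chromatic number = 3.

3


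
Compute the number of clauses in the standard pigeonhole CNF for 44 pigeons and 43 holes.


The PHP encoding has two parts:
1) At-least-one-hole clauses: 44 (one per pigeon, each with 43 literals).
2) At-most-one-pigeon-per-hole clauses: 43 holes * C(44,2) = 43 * 946 = 40678.
Total clauses = 44 + 40678 = 40722.

40722


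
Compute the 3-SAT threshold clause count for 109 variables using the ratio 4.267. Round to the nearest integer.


The 3-SAT phase transition occurs at approximately 4.267 clauses per variable.
m = 4.267 * 109 = 465.103.
Rounded to nearest integer: 465.

465


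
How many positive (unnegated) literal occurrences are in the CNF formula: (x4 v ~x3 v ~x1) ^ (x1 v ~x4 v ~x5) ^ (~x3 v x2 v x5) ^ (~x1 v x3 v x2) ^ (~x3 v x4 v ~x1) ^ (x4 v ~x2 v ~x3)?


Scan each clause for unnegated literals.
Clause 1: 1 positive; Clause 2: 1 positive; Clause 3: 2 positive; Clause 4: 2 positive; Clause 5: 1 positive; Clause 6: 1 positive.
Total positive literal occurrences = 8.

8


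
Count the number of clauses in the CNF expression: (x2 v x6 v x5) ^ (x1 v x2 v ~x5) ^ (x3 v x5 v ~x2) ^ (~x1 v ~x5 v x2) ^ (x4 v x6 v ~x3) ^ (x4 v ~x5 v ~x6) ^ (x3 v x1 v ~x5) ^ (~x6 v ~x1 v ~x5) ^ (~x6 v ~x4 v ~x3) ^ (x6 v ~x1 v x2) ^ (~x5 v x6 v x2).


Each group enclosed in parentheses joined by ^ is one clause.
Counting the conjuncts: 11 clauses.

11


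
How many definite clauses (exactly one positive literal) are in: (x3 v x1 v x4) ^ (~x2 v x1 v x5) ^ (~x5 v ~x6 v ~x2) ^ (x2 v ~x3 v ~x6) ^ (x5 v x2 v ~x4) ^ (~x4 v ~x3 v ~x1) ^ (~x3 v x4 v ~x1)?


A definite clause has exactly one positive literal.
Clause 1: 3 positive -> not definite
Clause 2: 2 positive -> not definite
Clause 3: 0 positive -> not definite
Clause 4: 1 positive -> definite
Clause 5: 2 positive -> not definite
Clause 6: 0 positive -> not definite
Clause 7: 1 positive -> definite
Definite clause count = 2.

2


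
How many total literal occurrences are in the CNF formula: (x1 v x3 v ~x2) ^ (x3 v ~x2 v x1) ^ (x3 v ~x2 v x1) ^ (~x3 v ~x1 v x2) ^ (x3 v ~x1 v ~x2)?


Clause lengths: 3, 3, 3, 3, 3.
Sum = 3 + 3 + 3 + 3 + 3 = 15.

15


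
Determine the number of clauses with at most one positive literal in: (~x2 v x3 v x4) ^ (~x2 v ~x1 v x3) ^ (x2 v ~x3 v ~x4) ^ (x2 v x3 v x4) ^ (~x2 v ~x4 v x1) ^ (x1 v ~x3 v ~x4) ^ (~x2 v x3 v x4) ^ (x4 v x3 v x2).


A Horn clause has at most one positive literal.
Clause 1: 2 positive lit(s) -> not Horn
Clause 2: 1 positive lit(s) -> Horn
Clause 3: 1 positive lit(s) -> Horn
Clause 4: 3 positive lit(s) -> not Horn
Clause 5: 1 positive lit(s) -> Horn
Clause 6: 1 positive lit(s) -> Horn
Clause 7: 2 positive lit(s) -> not Horn
Clause 8: 3 positive lit(s) -> not Horn
Total Horn clauses = 4.

4


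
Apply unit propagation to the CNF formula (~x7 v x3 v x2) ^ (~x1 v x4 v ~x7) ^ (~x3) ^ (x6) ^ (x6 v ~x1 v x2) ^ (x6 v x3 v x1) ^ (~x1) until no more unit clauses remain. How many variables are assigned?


Unit propagation repeatedly assigns the literal in any unit clause, then simplifies.
Assignments in order: x3 = F, x6 = T, x1 = F.
No further unit clauses remain.
Total variables assigned = 3.

3


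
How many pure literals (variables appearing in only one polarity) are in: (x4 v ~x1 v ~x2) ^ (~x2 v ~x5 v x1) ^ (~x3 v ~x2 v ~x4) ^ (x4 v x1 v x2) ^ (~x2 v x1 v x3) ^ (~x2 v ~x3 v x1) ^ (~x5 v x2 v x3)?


A pure literal appears in only one polarity across all clauses.
Pure literals: x5 (negative only).
Count = 1.

1


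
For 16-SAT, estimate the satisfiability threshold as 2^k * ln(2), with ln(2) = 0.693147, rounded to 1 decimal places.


Using the asymptotic formula: threshold ~ 2^k * ln(2).
2^16 = 65536.
65536 * 0.693147 = 45426.1.

45426.1


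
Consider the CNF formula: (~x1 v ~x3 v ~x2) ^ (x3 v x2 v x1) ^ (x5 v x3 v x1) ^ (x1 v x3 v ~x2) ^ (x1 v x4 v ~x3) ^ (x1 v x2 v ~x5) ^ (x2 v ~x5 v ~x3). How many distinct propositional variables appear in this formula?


Identify each distinct variable in the formula.
Variables found: x1, x2, x3, x4, x5.
Total distinct variables = 5.

5


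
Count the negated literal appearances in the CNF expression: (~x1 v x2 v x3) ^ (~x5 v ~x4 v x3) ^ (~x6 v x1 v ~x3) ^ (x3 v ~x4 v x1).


Scan each clause for negated literals.
Clause 1: 1 negative; Clause 2: 2 negative; Clause 3: 2 negative; Clause 4: 1 negative.
Total negative literal occurrences = 6.

6


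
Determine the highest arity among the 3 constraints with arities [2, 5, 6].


The arities are: 2, 5, 6.
Scan for the maximum value.
Maximum arity = 6.

6


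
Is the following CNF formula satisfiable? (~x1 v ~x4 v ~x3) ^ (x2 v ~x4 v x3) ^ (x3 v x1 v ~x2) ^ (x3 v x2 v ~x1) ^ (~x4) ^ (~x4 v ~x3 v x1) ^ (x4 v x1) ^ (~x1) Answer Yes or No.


Check all 16 possible truth assignments.
Number of satisfying assignments found: 0.
The formula is unsatisfiable.

No


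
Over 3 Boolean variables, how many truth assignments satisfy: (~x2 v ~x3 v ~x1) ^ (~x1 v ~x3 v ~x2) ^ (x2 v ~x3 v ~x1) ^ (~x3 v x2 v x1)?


Enumerate all 8 truth assignments over 3 variables.
Test each against every clause.
Satisfying assignments found: 5.

5


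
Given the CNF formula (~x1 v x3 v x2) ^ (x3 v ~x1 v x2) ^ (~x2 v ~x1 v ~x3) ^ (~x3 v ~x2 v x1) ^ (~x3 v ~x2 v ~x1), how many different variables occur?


Identify each distinct variable in the formula.
Variables found: x1, x2, x3.
Total distinct variables = 3.

3


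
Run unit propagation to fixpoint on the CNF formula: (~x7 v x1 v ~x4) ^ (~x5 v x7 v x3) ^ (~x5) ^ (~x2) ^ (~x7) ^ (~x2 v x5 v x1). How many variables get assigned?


Unit propagation repeatedly assigns the literal in any unit clause, then simplifies.
Assignments in order: x5 = F, x2 = F, x7 = F.
No further unit clauses remain.
Total variables assigned = 3.

3


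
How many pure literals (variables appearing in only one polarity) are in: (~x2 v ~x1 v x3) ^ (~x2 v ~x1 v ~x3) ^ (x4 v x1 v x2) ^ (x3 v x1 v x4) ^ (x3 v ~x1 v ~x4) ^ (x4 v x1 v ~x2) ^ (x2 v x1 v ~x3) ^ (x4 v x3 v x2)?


A pure literal appears in only one polarity across all clauses.
No pure literals found.
Count = 0.

0


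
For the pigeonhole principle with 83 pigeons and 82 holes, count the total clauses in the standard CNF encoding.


The PHP encoding has two parts:
1) At-least-one-hole clauses: 83 (one per pigeon, each with 82 literals).
2) At-most-one-pigeon-per-hole clauses: 82 holes * C(83,2) = 82 * 3403 = 279046.
Total clauses = 83 + 279046 = 279129.

279129


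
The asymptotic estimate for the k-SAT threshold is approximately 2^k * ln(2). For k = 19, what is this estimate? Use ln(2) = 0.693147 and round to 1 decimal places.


Using the asymptotic formula: threshold ~ 2^k * ln(2).
2^19 = 524288.
524288 * 0.693147 = 363408.7.

363408.7


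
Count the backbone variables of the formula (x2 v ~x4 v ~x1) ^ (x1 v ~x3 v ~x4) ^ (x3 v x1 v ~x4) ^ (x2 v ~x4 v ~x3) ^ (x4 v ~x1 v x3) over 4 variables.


Find all satisfying assignments: 8 model(s).
Check which variables have the same value in every model.
No variable is fixed across all models.
Backbone size = 0.

0


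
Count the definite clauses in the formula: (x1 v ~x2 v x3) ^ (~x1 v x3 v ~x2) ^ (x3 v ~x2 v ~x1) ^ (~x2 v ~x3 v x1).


A definite clause has exactly one positive literal.
Clause 1: 2 positive -> not definite
Clause 2: 1 positive -> definite
Clause 3: 1 positive -> definite
Clause 4: 1 positive -> definite
Definite clause count = 3.

3
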